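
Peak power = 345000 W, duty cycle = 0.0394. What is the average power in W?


P_avg = 345000 * 0.0394 = 13593.0 W

13593.0 W


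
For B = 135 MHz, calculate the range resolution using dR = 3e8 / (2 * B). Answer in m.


dR = 3e8 / (2 * 135000000.0) = 1.11 m

1.11 m


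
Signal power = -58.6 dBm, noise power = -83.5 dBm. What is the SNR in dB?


SNR = -58.6 - (-83.5) = 24.9 dB

24.9 dB


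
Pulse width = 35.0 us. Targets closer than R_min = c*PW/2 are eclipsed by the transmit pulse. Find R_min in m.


R_min = 3e8 * 35.0e-6 / 2 = 5250.0 m

5250.0 m


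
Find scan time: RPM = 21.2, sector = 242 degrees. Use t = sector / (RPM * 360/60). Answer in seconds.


t = 242 / (21.2 * 360) * 60 = 1.9 s

1.9 s


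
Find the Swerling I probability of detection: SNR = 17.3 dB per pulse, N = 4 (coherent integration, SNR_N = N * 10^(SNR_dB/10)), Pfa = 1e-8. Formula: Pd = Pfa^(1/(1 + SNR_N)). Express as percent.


SNR_lin = 10^(17.3/10) = 53.70318
SNR_N = 4 * 53.70318 = 214.81272
1/(1 + SNR_N) = 1/215.81272 = 0.0046336
Pd = (1e-8)^0.0046336 = 0.91819
Pd = 91.8%

91.8%


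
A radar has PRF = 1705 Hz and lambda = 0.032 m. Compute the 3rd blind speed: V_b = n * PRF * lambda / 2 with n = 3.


V_blind = 3 * 1705 * 0.032 / 2 = 81.8 m/s

81.8 m/s


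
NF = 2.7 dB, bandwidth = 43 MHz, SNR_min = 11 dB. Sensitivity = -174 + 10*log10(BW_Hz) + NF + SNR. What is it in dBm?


10*log10(43000000.0) = 76.33
S = -174 + 76.33 + 2.7 + 11 = -84.0 dBm

-84.0 dBm


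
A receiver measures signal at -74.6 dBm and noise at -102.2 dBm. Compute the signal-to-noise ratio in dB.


SNR = -74.6 - (-102.2) = 27.6 dB

27.6 dB


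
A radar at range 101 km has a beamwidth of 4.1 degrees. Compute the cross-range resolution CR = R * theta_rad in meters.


BW_rad = 0.071558499
CR = 101000 * 0.071558499 = 7227.4 m

7227.4 m


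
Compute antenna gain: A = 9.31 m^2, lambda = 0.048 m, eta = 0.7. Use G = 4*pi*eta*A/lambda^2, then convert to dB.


G_linear = 4*pi*0.7*9.31/0.048^2 = 35544.72
G_dB = 10*log10(35544.72) = 45.5 dB

45.5 dB


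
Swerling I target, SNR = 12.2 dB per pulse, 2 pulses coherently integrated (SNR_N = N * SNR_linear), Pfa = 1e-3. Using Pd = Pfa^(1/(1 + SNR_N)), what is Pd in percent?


SNR_lin = 10^(12.2/10) = 16.59587
SNR_N = 2 * 16.59587 = 33.19174
1/(1 + SNR_N) = 1/34.19174 = 0.0292468
Pd = (1e-3)^0.0292468 = 0.81707
Pd = 81.7%

81.7%


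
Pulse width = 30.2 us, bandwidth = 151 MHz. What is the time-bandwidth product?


TBP = 30.2 * 151 = 4560.2

4560.2


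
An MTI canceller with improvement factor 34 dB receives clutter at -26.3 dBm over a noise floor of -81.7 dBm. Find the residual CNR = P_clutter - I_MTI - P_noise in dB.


CNR = -26.3 - 34 - (-81.7) = 21.4 dB

21.4 dB


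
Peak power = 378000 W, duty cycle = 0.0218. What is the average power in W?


P_avg = 378000 * 0.0218 = 8240.4 W

8240.4 W


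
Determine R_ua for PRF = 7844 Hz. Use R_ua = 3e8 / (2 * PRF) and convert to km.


R_ua = 3e8 / (2 * 7844) = 19122.9 m = 19.1 km

19.1 km


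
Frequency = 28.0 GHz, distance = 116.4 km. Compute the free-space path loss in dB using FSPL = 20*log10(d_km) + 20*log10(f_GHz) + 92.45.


20*log10(116.4) = 41.32
20*log10(28.0) = 28.94
FSPL = 162.7 dB

162.7 dB


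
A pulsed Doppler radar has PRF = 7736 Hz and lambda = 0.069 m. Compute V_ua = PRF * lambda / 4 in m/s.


V_ua = 7736 * 0.069 / 4 = 133.4 m/s

133.4 m/s


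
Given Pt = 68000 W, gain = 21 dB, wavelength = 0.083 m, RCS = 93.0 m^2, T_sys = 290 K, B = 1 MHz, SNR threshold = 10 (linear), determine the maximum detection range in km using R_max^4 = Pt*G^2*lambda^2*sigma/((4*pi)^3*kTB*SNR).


G_lin = 10^(21/10) = 125.892541
R^4 = 68000 * 125.892541^2 * 0.083^2 * 93.0 / ((4*pi)^3 * 1.38e-23 * 290 * 1000000.0 * 10)
R^4 = 8.69444e18 m^4
R_max = (8.69444e18)^(1/4) = 54301.3 m = 54.3 km

54.3 km


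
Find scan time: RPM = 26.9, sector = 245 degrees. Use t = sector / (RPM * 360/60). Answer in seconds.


t = 245 / (26.9 * 360) * 60 = 1.52 s

1.52 s


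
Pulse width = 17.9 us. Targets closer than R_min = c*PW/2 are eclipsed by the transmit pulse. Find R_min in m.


R_min = 3e8 * 17.9e-6 / 2 = 2685.0 m

2685.0 m


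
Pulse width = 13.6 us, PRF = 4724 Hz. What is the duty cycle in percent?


DC = 13.6e-6 * 4724 * 100 = 6.42%

6.42%


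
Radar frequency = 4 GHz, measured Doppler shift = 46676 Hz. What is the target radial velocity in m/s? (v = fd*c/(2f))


v = 46676 * 3e8 / (2 * 4000000000.0) = 1750.4 m/s

1750.4 m/s


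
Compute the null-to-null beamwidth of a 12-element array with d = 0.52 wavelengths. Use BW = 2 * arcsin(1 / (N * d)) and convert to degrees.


1/(N*d) = 1/(12*0.52) = 0.160256
BW = 2*arcsin(0.160256) = 18.4 degrees

18.4 degrees


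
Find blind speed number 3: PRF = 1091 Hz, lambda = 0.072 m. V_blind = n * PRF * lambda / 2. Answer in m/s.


V_blind = 3 * 1091 * 0.072 / 2 = 117.8 m/s

117.8 m/s


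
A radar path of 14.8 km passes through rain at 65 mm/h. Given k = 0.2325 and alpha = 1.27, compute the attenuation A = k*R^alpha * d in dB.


gamma = 0.2325 * 65^1.27 = 46.646914 dB/km
A = 46.646914 * 14.8 = 690.37 dB

690.37 dB


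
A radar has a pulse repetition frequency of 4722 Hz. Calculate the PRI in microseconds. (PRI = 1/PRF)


PRI = 1/4722 = 0.0002117747 s = 211.8 us

211.8 us


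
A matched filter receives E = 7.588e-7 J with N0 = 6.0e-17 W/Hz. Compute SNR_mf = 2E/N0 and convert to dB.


SNR_lin = 2 * 7.588e-7 / 6.0e-17 = 2.529e10
SNR_dB = 10*log10(2.529e10) = 104.0 dB

104.0 dB


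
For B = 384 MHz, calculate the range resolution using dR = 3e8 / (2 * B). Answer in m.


dR = 3e8 / (2 * 384000000.0) = 0.39 m

0.39 m


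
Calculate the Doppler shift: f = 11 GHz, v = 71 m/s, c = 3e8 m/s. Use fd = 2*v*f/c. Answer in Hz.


fd = 2 * 71 * 11000000000.0 / 3e8 = 5206.7 Hz

5206.7 Hz


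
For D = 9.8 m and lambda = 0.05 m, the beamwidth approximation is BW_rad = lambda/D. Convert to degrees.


BW_rad = 0.05 / 9.8 = 0.005102
BW_deg = 0.29 degrees

0.29 degrees


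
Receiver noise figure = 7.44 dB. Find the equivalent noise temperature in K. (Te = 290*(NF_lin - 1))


NF_lin = 10^(7.44/10) = 5.546257
Te = 290 * (5.546257 - 1) = 1318.4 K

1318.4 K


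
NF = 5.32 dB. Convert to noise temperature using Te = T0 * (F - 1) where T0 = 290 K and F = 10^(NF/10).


NF_lin = 10^(5.32/10) = 3.404082
Te = 290 * (3.404082 - 1) = 697.2 K

697.2 K


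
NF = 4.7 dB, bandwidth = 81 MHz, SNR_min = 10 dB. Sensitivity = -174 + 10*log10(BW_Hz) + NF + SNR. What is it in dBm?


10*log10(81000000.0) = 79.08
S = -174 + 79.08 + 4.7 + 10 = -80.2 dBm

-80.2 dBm


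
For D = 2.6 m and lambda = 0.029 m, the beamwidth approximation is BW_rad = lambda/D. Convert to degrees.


BW_rad = 0.029 / 2.6 = 0.011154
BW_deg = 0.64 degrees

0.64 degrees


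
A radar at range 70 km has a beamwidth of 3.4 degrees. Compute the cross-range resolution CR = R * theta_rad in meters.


BW_rad = 0.059341195
CR = 70000 * 0.059341195 = 4153.9 m

4153.9 m


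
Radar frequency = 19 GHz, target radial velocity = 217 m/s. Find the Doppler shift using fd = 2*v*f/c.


fd = 2 * 217 * 19000000000.0 / 3e8 = 27486.7 Hz

27486.7 Hz


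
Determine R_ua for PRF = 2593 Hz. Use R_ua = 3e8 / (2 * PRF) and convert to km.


R_ua = 3e8 / (2 * 2593) = 57848.1 m = 57.8 km

57.8 km


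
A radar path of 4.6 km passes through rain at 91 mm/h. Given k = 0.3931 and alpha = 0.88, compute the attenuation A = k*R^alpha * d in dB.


gamma = 0.3931 * 91^0.88 = 20.818981 dB/km
A = 20.818981 * 4.6 = 95.77 dB

95.77 dB


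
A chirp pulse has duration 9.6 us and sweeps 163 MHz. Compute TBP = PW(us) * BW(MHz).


TBP = 9.6 * 163 = 1564.8

1564.8


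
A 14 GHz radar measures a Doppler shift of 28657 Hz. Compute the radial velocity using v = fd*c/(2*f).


v = 28657 * 3e8 / (2 * 14000000000.0) = 307.0 m/s

307.0 m/s


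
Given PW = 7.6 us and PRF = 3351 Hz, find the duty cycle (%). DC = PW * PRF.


DC = 7.6e-6 * 3351 * 100 = 2.55%

2.55%


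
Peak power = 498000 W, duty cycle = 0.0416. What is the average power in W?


P_avg = 498000 * 0.0416 = 20716.8 W

20716.8 W


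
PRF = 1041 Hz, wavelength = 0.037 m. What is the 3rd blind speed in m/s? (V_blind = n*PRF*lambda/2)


V_blind = 3 * 1041 * 0.037 / 2 = 57.8 m/s

57.8 m/s


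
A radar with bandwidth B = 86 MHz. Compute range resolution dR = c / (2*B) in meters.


dR = 3e8 / (2 * 86000000.0) = 1.74 m

1.74 m


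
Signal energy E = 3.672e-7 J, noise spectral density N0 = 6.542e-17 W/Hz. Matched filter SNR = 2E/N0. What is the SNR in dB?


SNR_lin = 2 * 3.672e-7 / 6.542e-17 = 1.123e10
SNR_dB = 10*log10(1.123e10) = 100.5 dB

100.5 dB


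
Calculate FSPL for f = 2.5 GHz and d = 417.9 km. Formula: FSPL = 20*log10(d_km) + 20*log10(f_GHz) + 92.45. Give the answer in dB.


20*log10(417.9) = 52.42
20*log10(2.5) = 7.96
FSPL = 152.8 dB

152.8 dB


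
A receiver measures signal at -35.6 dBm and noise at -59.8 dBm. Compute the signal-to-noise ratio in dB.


SNR = -35.6 - (-59.8) = 24.2 dB

24.2 dB


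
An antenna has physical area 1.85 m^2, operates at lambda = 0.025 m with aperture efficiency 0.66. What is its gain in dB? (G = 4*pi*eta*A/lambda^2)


G_linear = 4*pi*0.66*1.85/0.025^2 = 24549.66
G_dB = 10*log10(24549.66) = 43.9 dB

43.9 dB


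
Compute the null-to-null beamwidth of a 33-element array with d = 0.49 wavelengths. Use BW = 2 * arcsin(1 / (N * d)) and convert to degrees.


1/(N*d) = 1/(33*0.49) = 0.061843
BW = 2*arcsin(0.061843) = 7.1 degrees

7.1 degrees


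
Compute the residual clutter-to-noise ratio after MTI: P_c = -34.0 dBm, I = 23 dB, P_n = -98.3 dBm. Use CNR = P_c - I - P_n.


CNR = -34.0 - 23 - (-98.3) = 41.3 dB

41.3 dB


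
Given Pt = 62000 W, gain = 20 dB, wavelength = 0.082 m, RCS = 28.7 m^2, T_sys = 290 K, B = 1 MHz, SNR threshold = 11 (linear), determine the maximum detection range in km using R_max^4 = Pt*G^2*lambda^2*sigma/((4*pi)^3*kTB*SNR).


G_lin = 10^(20/10) = 100.0
R^4 = 62000 * 100.0^2 * 0.082^2 * 28.7 / ((4*pi)^3 * 1.38e-23 * 290 * 1000000.0 * 11)
R^4 = 1.36963e18 m^4
R_max = (1.36963e18)^(1/4) = 34209.8 m = 34.2 km

34.2 km


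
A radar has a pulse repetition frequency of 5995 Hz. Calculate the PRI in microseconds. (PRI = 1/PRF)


PRI = 1/5995 = 0.0001668057 s = 166.8 us

166.8 us


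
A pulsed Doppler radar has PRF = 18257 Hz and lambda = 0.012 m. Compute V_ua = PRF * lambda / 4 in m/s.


V_ua = 18257 * 0.012 / 4 = 54.8 m/s

54.8 m/s


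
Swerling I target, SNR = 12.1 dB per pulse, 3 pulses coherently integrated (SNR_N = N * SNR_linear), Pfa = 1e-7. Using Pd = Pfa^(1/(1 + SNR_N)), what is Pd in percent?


SNR_lin = 10^(12.1/10) = 16.2181
SNR_N = 3 * 16.2181 = 48.6543
1/(1 + SNR_N) = 1/49.6543 = 0.0201392
Pd = (1e-7)^0.0201392 = 0.72281
Pd = 72.3%

72.3%


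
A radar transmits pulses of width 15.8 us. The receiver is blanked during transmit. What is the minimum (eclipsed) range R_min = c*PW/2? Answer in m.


R_min = 3e8 * 15.8e-6 / 2 = 2370.0 m

2370.0 m


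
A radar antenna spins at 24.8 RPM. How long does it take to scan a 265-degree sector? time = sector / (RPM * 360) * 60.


t = 265 / (24.8 * 360) * 60 = 1.78 s

1.78 s


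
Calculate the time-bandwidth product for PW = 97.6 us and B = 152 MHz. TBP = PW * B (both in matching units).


TBP = 97.6 * 152 = 14835.2

14835.2


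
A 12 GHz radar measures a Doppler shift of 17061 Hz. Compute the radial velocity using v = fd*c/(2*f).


v = 17061 * 3e8 / (2 * 12000000000.0) = 213.3 m/s

213.3 m/s


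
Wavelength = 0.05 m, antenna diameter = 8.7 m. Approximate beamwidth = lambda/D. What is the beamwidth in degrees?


BW_rad = 0.05 / 8.7 = 0.005747
BW_deg = 0.33 degrees

0.33 degrees


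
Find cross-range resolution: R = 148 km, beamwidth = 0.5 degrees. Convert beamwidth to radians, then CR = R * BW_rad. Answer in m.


BW_rad = 0.008726646
CR = 148000 * 0.008726646 = 1291.5 m

1291.5 m


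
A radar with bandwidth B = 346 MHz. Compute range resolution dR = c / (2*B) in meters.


dR = 3e8 / (2 * 346000000.0) = 0.43 m

0.43 m


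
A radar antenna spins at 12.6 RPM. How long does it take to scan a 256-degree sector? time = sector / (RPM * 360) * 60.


t = 256 / (12.6 * 360) * 60 = 3.39 s

3.39 s


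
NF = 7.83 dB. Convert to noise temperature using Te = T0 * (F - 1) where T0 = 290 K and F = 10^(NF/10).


NF_lin = 10^(7.83/10) = 6.067363
Te = 290 * (6.067363 - 1) = 1469.5 K

1469.5 K


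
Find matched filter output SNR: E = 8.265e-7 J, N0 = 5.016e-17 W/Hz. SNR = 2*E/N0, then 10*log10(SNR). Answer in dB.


SNR_lin = 2 * 8.265e-7 / 5.016e-17 = 3.295e10
SNR_dB = 10*log10(3.295e10) = 105.2 dB

105.2 dB


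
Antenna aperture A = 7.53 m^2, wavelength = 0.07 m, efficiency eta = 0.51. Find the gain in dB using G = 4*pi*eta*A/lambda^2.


G_linear = 4*pi*0.51*7.53/0.07^2 = 9848.7
G_dB = 10*log10(9848.7) = 39.9 dB

39.9 dB


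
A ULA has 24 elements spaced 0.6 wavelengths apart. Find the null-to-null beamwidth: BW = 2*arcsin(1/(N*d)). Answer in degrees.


1/(N*d) = 1/(24*0.6) = 0.069444
BW = 2*arcsin(0.069444) = 8.0 degrees

8.0 degrees


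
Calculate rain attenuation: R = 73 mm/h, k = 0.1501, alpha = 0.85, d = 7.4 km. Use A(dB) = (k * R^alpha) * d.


gamma = 0.1501 * 73^0.85 = 5.757118 dB/km
A = 5.757118 * 7.4 = 42.6 dB

42.6 dB


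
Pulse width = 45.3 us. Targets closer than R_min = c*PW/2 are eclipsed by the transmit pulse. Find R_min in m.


R_min = 3e8 * 45.3e-6 / 2 = 6795.0 m

6795.0 m


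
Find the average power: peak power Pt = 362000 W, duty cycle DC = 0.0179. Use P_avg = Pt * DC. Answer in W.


P_avg = 362000 * 0.0179 = 6479.8 W

6479.8 W


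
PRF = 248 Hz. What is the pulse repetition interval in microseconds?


PRI = 1/248 = 0.0040322581 s = 4032.3 us

4032.3 us


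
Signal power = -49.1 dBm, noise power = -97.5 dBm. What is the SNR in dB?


SNR = -49.1 - (-97.5) = 48.4 dB

48.4 dB


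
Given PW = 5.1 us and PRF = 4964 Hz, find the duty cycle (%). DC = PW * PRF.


DC = 5.1e-6 * 4964 * 100 = 2.53%

2.53%


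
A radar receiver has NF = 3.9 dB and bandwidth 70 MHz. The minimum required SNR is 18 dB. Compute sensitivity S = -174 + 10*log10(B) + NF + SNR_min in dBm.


10*log10(70000000.0) = 78.45
S = -174 + 78.45 + 3.9 + 18 = -73.6 dBm

-73.6 dBm


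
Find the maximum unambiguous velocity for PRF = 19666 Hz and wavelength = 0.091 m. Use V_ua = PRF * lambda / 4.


V_ua = 19666 * 0.091 / 4 = 447.4 m/s

447.4 m/s


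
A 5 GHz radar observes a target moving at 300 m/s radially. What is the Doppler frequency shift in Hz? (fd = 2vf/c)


fd = 2 * 300 * 5000000000.0 / 3e8 = 10000.0 Hz

10000.0 Hz


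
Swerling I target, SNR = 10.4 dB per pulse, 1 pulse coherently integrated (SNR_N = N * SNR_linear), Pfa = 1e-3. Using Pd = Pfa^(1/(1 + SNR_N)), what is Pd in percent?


SNR_lin = 10^(10.4/10) = 10.96478
SNR_N = 1 * 10.96478 = 10.96478
1/(1 + SNR_N) = 1/11.96478 = 0.0835786
Pd = (1e-3)^0.0835786 = 0.56139
Pd = 56.1%

56.1%


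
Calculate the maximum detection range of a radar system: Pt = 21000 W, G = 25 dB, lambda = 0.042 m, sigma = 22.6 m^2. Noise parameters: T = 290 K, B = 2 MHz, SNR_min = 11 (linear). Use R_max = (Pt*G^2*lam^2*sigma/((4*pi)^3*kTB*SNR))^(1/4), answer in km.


G_lin = 10^(25/10) = 316.227766
R^4 = 21000 * 316.227766^2 * 0.042^2 * 22.6 / ((4*pi)^3 * 1.38e-23 * 290 * 2000000.0 * 11)
R^4 = 4.79178e17 m^4
R_max = (4.79178e17)^(1/4) = 26310.2 m = 26.3 km

26.3 km


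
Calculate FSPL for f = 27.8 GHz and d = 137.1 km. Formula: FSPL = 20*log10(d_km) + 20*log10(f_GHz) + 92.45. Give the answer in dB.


20*log10(137.1) = 42.74
20*log10(27.8) = 28.88
FSPL = 164.1 dB

164.1 dB


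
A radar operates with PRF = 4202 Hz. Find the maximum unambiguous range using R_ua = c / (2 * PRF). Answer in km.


R_ua = 3e8 / (2 * 4202) = 35697.3 m = 35.7 km

35.7 km


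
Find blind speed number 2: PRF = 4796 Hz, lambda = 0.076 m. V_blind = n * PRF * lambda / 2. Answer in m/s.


V_blind = 2 * 4796 * 0.076 / 2 = 364.5 m/s

364.5 m/s


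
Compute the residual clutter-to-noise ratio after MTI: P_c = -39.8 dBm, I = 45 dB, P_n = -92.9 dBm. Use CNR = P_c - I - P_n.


CNR = -39.8 - 45 - (-92.9) = 8.1 dB

8.1 dB


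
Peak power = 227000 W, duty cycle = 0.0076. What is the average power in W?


P_avg = 227000 * 0.0076 = 1725.2 W

1725.2 W


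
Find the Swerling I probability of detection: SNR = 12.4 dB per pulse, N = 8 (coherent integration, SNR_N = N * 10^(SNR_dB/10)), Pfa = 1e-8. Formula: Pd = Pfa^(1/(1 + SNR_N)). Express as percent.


SNR_lin = 10^(12.4/10) = 17.37801
SNR_N = 8 * 17.37801 = 139.02408
1/(1 + SNR_N) = 1/140.02408 = 0.0071416
Pd = (1e-8)^0.0071416 = 0.87673
Pd = 87.7%

87.7%


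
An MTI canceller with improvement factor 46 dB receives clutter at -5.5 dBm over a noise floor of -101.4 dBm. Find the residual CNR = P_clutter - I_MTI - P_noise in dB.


CNR = -5.5 - 46 - (-101.4) = 49.9 dB

49.9 dB


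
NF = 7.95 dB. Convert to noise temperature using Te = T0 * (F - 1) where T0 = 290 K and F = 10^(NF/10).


NF_lin = 10^(7.95/10) = 6.237348
Te = 290 * (6.237348 - 1) = 1518.8 K

1518.8 K


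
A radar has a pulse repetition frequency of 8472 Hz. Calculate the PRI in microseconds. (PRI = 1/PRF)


PRI = 1/8472 = 0.0001180359 s = 118.0 us

118.0 us


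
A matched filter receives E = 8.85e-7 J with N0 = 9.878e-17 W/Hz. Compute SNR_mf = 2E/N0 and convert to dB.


SNR_lin = 2 * 8.85e-7 / 9.878e-17 = 1.792e10
SNR_dB = 10*log10(1.792e10) = 102.5 dB

102.5 dB


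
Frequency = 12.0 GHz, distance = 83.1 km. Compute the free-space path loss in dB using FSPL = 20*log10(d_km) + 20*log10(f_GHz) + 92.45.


20*log10(83.1) = 38.39
20*log10(12.0) = 21.58
FSPL = 152.4 dB

152.4 dB


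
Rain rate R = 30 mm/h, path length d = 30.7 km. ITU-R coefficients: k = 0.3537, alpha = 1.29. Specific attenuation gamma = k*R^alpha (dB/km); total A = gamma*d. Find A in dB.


gamma = 0.3537 * 30^1.29 = 28.452569 dB/km
A = 28.452569 * 30.7 = 873.49 dB

873.49 dB


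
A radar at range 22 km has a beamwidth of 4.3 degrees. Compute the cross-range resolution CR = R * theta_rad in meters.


BW_rad = 0.075049158
CR = 22000 * 0.075049158 = 1651.1 m

1651.1 m


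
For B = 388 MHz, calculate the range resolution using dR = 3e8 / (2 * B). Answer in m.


dR = 3e8 / (2 * 388000000.0) = 0.39 m

0.39 m


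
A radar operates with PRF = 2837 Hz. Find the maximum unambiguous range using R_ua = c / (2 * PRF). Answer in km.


R_ua = 3e8 / (2 * 2837) = 52872.8 m = 52.9 km

52.9 km


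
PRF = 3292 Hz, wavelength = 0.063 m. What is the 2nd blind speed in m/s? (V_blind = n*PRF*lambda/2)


V_blind = 2 * 3292 * 0.063 / 2 = 207.4 m/s

207.4 m/s


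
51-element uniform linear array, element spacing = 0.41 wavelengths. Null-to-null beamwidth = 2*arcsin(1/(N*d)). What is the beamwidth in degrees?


1/(N*d) = 1/(51*0.41) = 0.047824
BW = 2*arcsin(0.047824) = 5.5 degrees

5.5 degrees


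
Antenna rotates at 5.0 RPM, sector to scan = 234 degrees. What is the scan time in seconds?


t = 234 / (5.0 * 360) * 60 = 7.8 s

7.8 s


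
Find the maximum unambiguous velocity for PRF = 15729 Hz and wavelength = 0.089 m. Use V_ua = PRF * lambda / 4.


V_ua = 15729 * 0.089 / 4 = 350.0 m/s

350.0 m/s


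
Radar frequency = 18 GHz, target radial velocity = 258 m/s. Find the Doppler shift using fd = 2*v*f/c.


fd = 2 * 258 * 18000000000.0 / 3e8 = 30960.0 Hz

30960.0 Hz


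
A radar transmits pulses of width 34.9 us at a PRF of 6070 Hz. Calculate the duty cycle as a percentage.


DC = 34.9e-6 * 6070 * 100 = 21.18%

21.18%


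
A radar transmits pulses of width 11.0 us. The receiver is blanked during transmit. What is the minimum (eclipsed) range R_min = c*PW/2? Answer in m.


R_min = 3e8 * 11.0e-6 / 2 = 1650.0 m

1650.0 m


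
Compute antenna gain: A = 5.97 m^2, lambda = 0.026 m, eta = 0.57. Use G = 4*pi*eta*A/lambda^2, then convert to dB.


G_linear = 4*pi*0.57*5.97/0.026^2 = 63257.55
G_dB = 10*log10(63257.55) = 48.0 dB

48.0 dB


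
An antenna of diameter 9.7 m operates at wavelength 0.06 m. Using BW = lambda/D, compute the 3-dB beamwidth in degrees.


BW_rad = 0.06 / 9.7 = 0.006186
BW_deg = 0.35 degrees

0.35 degrees


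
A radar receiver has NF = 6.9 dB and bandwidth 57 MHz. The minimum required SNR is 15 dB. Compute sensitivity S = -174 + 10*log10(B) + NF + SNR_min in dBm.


10*log10(57000000.0) = 77.56
S = -174 + 77.56 + 6.9 + 15 = -74.5 dBm

-74.5 dBm


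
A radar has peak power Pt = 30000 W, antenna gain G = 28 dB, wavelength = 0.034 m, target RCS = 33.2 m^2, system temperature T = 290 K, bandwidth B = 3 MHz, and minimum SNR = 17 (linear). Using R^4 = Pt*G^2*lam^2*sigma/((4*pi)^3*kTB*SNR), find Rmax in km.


G_lin = 10^(28/10) = 630.957344
R^4 = 30000 * 630.957344^2 * 0.034^2 * 33.2 / ((4*pi)^3 * 1.38e-23 * 290 * 3000000.0 * 17)
R^4 = 1.13172e18 m^4
R_max = (1.13172e18)^(1/4) = 32616.3 m = 32.6 km

32.6 km


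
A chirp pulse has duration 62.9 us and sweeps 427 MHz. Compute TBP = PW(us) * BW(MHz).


TBP = 62.9 * 427 = 26858.3

26858.3


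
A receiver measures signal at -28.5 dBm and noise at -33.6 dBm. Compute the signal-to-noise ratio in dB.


SNR = -28.5 - (-33.6) = 5.1 dB

5.1 dB


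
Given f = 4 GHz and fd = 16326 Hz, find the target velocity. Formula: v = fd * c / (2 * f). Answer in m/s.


v = 16326 * 3e8 / (2 * 4000000000.0) = 612.2 m/s

612.2 m/s


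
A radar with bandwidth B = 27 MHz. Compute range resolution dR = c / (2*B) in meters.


dR = 3e8 / (2 * 27000000.0) = 5.56 m

5.56 m


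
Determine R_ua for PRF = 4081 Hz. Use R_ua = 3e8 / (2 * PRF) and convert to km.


R_ua = 3e8 / (2 * 4081) = 36755.7 m = 36.8 km

36.8 km


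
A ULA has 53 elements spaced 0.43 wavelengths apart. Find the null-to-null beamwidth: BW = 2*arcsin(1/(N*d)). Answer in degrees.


1/(N*d) = 1/(53*0.43) = 0.043879
BW = 2*arcsin(0.043879) = 5.0 degrees

5.0 degrees


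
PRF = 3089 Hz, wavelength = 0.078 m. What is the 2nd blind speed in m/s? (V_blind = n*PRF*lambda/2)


V_blind = 2 * 3089 * 0.078 / 2 = 240.9 m/s

240.9 m/s


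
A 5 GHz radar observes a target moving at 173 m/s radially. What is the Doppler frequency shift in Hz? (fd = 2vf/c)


fd = 2 * 173 * 5000000000.0 / 3e8 = 5766.7 Hz

5766.7 Hz


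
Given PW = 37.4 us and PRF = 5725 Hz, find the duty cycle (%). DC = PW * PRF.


DC = 37.4e-6 * 5725 * 100 = 21.41%

21.41%


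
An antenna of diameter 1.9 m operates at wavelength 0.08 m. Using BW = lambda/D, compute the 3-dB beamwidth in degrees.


BW_rad = 0.08 / 1.9 = 0.042105
BW_deg = 2.41 degrees

2.41 degrees


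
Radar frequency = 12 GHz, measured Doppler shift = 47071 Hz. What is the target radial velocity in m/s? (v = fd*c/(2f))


v = 47071 * 3e8 / (2 * 12000000000.0) = 588.4 m/s

588.4 m/s


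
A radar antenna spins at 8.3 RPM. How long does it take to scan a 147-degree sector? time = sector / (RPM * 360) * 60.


t = 147 / (8.3 * 360) * 60 = 2.95 s

2.95 s


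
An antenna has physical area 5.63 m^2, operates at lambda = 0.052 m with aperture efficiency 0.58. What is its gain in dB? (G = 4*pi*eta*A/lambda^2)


G_linear = 4*pi*0.58*5.63/0.052^2 = 15175.38
G_dB = 10*log10(15175.38) = 41.8 dB

41.8 dB


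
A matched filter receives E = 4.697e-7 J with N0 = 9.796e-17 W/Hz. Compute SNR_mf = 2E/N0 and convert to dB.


SNR_lin = 2 * 4.697e-7 / 9.796e-17 = 9.59e9
SNR_dB = 10*log10(9.59e9) = 99.8 dB

99.8 dB


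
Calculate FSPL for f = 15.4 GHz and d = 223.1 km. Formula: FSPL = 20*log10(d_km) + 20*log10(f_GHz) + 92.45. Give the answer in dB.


20*log10(223.1) = 46.97
20*log10(15.4) = 23.75
FSPL = 163.2 dB

163.2 dB


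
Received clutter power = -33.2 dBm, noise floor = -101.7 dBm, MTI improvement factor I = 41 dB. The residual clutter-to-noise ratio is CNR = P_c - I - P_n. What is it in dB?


CNR = -33.2 - 41 - (-101.7) = 27.5 dB

27.5 dB


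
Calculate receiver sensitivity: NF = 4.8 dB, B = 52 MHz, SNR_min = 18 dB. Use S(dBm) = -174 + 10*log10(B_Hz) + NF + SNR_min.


10*log10(52000000.0) = 77.16
S = -174 + 77.16 + 4.8 + 18 = -74.0 dBm

-74.0 dBm


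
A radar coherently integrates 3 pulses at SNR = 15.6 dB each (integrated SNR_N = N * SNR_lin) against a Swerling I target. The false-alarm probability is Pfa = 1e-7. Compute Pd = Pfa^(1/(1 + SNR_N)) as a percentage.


SNR_lin = 10^(15.6/10) = 36.30781
SNR_N = 3 * 36.30781 = 108.92343
1/(1 + SNR_N) = 1/109.92343 = 0.0090972
Pd = (1e-7)^0.0090972 = 0.86361
Pd = 86.4%

86.4%


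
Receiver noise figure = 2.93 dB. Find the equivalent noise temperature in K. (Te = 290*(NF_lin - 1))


NF_lin = 10^(2.93/10) = 1.96336
Te = 290 * (1.96336 - 1) = 279.4 K

279.4 K


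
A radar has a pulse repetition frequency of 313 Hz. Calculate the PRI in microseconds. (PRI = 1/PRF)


PRI = 1/313 = 0.0031948882 s = 3194.9 us

3194.9 us


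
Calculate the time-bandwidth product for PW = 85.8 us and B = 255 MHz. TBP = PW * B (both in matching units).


TBP = 85.8 * 255 = 21879.0

21879.0


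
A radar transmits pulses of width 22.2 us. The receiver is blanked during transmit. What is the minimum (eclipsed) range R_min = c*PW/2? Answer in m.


R_min = 3e8 * 22.2e-6 / 2 = 3330.0 m

3330.0 m


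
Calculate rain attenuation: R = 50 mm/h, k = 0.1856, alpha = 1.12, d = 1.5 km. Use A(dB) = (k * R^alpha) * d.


gamma = 0.1856 * 50^1.12 = 14.839675 dB/km
A = 14.839675 * 1.5 = 22.26 dB

22.26 dB


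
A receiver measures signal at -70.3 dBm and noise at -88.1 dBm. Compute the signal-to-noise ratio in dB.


SNR = -70.3 - (-88.1) = 17.8 dB

17.8 dB


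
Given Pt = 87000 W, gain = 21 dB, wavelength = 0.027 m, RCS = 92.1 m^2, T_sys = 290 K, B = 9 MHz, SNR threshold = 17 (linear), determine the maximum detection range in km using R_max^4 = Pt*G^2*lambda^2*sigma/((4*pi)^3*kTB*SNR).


G_lin = 10^(21/10) = 125.892541
R^4 = 87000 * 125.892541^2 * 0.027^2 * 92.1 / ((4*pi)^3 * 1.38e-23 * 290 * 9000000.0 * 17)
R^4 = 7.61918e16 m^4
R_max = (7.61918e16)^(1/4) = 16614.1 m = 16.6 km

16.6 km


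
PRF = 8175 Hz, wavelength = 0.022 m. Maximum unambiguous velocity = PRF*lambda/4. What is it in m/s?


V_ua = 8175 * 0.022 / 4 = 45.0 m/s

45.0 m/s


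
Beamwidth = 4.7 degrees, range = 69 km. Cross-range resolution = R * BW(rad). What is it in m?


BW_rad = 0.082030475
CR = 69000 * 0.082030475 = 5660.1 m

5660.1 m


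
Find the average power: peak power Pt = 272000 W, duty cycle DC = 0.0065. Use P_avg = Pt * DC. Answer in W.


P_avg = 272000 * 0.0065 = 1768.0 W

1768.0 W


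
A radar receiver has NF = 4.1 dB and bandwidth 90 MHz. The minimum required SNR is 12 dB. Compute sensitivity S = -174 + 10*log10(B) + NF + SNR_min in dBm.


10*log10(90000000.0) = 79.54
S = -174 + 79.54 + 4.1 + 12 = -78.4 dBm

-78.4 dBm


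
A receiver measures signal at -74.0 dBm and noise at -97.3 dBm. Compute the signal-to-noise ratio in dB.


SNR = -74.0 - (-97.3) = 23.3 dB

23.3 dB


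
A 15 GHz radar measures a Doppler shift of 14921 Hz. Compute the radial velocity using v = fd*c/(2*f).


v = 14921 * 3e8 / (2 * 15000000000.0) = 149.2 m/s

149.2 m/s


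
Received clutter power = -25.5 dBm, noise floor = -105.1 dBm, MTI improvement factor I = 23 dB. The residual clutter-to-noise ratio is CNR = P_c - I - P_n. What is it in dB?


CNR = -25.5 - 23 - (-105.1) = 56.6 dB

56.6 dB


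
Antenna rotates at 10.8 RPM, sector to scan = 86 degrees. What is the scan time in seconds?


t = 86 / (10.8 * 360) * 60 = 1.33 s

1.33 s


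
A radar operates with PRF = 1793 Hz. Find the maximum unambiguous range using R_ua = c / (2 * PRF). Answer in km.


R_ua = 3e8 / (2 * 1793) = 83658.7 m = 83.7 km

83.7 km


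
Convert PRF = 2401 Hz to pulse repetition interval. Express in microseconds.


PRI = 1/2401 = 0.0004164931 s = 416.5 us

416.5 us


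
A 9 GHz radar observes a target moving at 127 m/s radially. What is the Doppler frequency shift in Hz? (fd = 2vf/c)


fd = 2 * 127 * 9000000000.0 / 3e8 = 7620.0 Hz

7620.0 Hz


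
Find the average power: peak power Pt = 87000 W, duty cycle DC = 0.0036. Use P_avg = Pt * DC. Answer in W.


P_avg = 87000 * 0.0036 = 313.2 W

313.2 W


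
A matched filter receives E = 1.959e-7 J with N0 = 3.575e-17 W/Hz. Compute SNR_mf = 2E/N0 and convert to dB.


SNR_lin = 2 * 1.959e-7 / 3.575e-17 = 1.096e10
SNR_dB = 10*log10(1.096e10) = 100.4 dB

100.4 dB


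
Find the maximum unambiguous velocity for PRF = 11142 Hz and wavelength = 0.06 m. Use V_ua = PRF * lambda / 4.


V_ua = 11142 * 0.06 / 4 = 167.1 m/s

167.1 m/s


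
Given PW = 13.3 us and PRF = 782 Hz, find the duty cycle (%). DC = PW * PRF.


DC = 13.3e-6 * 782 * 100 = 1.04%

1.04%


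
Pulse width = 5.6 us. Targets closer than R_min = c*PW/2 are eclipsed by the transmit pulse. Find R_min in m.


R_min = 3e8 * 5.6e-6 / 2 = 840.0 m

840.0 m


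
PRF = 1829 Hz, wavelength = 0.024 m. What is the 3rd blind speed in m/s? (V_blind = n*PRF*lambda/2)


V_blind = 3 * 1829 * 0.024 / 2 = 65.8 m/s

65.8 m/s


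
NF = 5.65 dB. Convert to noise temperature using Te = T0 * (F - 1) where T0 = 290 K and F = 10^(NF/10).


NF_lin = 10^(5.65/10) = 3.672823
Te = 290 * (3.672823 - 1) = 775.1 K

775.1 K


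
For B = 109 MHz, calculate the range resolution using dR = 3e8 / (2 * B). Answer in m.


dR = 3e8 / (2 * 109000000.0) = 1.38 m

1.38 m


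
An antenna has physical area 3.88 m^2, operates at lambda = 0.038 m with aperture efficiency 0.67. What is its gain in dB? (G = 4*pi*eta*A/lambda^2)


G_linear = 4*pi*0.67*3.88/0.038^2 = 22622.95
G_dB = 10*log10(22622.95) = 43.5 dB

43.5 dB


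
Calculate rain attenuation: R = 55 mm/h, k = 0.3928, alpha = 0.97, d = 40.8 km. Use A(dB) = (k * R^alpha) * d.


gamma = 0.3928 * 55^0.97 = 19.156814 dB/km
A = 19.156814 * 40.8 = 781.6 dB

781.6 dB


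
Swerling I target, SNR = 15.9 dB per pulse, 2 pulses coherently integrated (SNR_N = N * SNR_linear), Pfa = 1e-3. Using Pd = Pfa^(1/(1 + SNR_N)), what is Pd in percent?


SNR_lin = 10^(15.9/10) = 38.90451
SNR_N = 2 * 38.90451 = 77.80902
1/(1 + SNR_N) = 1/78.80902 = 0.0126889
Pd = (1e-3)^0.0126889 = 0.91608
Pd = 91.6%

91.6%


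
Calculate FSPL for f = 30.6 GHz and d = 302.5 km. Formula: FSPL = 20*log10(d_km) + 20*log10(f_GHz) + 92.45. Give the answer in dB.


20*log10(302.5) = 49.61
20*log10(30.6) = 29.71
FSPL = 171.8 dB

171.8 dB


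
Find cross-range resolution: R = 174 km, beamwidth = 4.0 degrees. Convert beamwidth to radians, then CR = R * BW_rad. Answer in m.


BW_rad = 0.06981317
CR = 174000 * 0.06981317 = 12147.5 m

12147.5 m


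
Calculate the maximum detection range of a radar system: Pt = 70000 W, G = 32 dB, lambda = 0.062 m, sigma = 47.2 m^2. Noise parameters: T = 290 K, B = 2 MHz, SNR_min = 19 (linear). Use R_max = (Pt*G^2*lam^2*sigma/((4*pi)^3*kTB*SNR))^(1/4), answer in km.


G_lin = 10^(32/10) = 1584.893192
R^4 = 70000 * 1584.893192^2 * 0.062^2 * 47.2 / ((4*pi)^3 * 1.38e-23 * 290 * 2000000.0 * 19)
R^4 = 1.05714e20 m^4
R_max = (1.05714e20)^(1/4) = 101398.9 m = 101.4 km

101.4 km


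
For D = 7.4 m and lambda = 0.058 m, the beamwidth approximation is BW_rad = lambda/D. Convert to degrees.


BW_rad = 0.058 / 7.4 = 0.007838
BW_deg = 0.45 degrees

0.45 degrees


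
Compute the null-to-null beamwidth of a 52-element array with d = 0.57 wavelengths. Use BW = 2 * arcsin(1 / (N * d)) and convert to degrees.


1/(N*d) = 1/(52*0.57) = 0.033738
BW = 2*arcsin(0.033738) = 3.9 degrees

3.9 degrees


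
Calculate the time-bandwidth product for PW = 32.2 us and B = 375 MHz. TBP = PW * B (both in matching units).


TBP = 32.2 * 375 = 12075.0

12075.0


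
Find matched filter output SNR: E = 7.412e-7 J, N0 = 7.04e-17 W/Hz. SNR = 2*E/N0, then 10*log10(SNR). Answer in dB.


SNR_lin = 2 * 7.412e-7 / 7.04e-17 = 2.106e10
SNR_dB = 10*log10(2.106e10) = 103.2 dB

103.2 dB


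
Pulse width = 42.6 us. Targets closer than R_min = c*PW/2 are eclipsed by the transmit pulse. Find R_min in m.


R_min = 3e8 * 42.6e-6 / 2 = 6390.0 m

6390.0 m


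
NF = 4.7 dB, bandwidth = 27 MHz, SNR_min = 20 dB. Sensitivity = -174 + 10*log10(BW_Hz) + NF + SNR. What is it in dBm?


10*log10(27000000.0) = 74.31
S = -174 + 74.31 + 4.7 + 20 = -75.0 dBm

-75.0 dBm


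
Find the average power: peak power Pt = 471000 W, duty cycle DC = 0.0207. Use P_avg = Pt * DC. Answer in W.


P_avg = 471000 * 0.0207 = 9749.7 W

9749.7 W


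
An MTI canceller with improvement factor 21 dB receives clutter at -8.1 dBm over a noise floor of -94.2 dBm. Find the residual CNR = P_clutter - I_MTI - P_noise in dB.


CNR = -8.1 - 21 - (-94.2) = 65.1 dB

65.1 dB


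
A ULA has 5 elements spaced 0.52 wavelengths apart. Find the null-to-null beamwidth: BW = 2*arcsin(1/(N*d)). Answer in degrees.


1/(N*d) = 1/(5*0.52) = 0.384615
BW = 2*arcsin(0.384615) = 45.2 degrees

45.2 degrees


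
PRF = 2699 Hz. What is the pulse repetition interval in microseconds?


PRI = 1/2699 = 0.0003705076 s = 370.5 us

370.5 us


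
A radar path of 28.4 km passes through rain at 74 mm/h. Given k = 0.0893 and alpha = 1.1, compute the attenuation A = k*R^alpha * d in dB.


gamma = 0.0893 * 74^1.1 = 10.162636 dB/km
A = 10.162636 * 28.4 = 288.62 dB

288.62 dB


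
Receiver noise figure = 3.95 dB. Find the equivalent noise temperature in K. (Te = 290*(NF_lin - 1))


NF_lin = 10^(3.95/10) = 2.483133
Te = 290 * (2.483133 - 1) = 430.1 K

430.1 K


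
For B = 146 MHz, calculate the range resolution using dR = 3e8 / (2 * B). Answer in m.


dR = 3e8 / (2 * 146000000.0) = 1.03 m

1.03 m


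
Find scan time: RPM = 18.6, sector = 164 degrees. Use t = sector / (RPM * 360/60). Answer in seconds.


t = 164 / (18.6 * 360) * 60 = 1.47 s

1.47 s


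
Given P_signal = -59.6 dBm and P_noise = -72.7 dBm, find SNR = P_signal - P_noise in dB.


SNR = -59.6 - (-72.7) = 13.1 dB

13.1 dB


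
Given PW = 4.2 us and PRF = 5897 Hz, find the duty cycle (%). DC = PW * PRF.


DC = 4.2e-6 * 5897 * 100 = 2.48%

2.48%


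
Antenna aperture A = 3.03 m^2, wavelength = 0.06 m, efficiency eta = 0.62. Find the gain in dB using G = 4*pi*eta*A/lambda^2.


G_linear = 4*pi*0.62*3.03/0.06^2 = 6557.55
G_dB = 10*log10(6557.55) = 38.2 dB

38.2 dB


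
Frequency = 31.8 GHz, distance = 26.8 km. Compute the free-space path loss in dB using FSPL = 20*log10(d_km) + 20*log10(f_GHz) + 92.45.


20*log10(26.8) = 28.56
20*log10(31.8) = 30.05
FSPL = 151.1 dB

151.1 dB


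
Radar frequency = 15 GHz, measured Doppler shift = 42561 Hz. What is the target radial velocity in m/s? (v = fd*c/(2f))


v = 42561 * 3e8 / (2 * 15000000000.0) = 425.6 m/s

425.6 m/s


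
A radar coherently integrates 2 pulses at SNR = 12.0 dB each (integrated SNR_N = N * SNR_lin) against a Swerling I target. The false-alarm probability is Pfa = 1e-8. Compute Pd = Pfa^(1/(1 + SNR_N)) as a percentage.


SNR_lin = 10^(12.0/10) = 15.84893
SNR_N = 2 * 15.84893 = 31.69786
1/(1 + SNR_N) = 1/32.69786 = 0.030583
Pd = (1e-8)^0.030583 = 0.56929
Pd = 56.9%

56.9%


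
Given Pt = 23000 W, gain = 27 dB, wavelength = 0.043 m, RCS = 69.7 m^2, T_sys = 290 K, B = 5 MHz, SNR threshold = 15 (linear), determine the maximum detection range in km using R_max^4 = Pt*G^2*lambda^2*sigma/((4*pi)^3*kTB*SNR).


G_lin = 10^(27/10) = 501.187234
R^4 = 23000 * 501.187234^2 * 0.043^2 * 69.7 / ((4*pi)^3 * 1.38e-23 * 290 * 5000000.0 * 15)
R^4 = 1.25006e18 m^4
R_max = (1.25006e18)^(1/4) = 33437.4 m = 33.4 km

33.4 km


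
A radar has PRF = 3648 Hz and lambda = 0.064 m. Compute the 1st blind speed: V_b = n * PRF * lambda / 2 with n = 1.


V_blind = 1 * 3648 * 0.064 / 2 = 116.7 m/s

116.7 m/s


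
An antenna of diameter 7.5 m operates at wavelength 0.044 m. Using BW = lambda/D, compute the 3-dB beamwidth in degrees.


BW_rad = 0.044 / 7.5 = 0.005867
BW_deg = 0.34 degrees

0.34 degrees


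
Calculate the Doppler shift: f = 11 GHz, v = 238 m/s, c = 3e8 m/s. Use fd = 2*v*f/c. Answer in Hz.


fd = 2 * 238 * 11000000000.0 / 3e8 = 17453.3 Hz

17453.3 Hz


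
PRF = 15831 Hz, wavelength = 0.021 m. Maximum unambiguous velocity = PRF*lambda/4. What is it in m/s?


V_ua = 15831 * 0.021 / 4 = 83.1 m/s

83.1 m/s


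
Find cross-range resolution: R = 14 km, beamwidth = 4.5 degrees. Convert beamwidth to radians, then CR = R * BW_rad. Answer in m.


BW_rad = 0.078539816
CR = 14000 * 0.078539816 = 1099.6 m

1099.6 m


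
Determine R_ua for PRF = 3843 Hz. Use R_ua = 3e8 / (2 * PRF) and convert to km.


R_ua = 3e8 / (2 * 3843) = 39032.0 m = 39.0 km

39.0 km


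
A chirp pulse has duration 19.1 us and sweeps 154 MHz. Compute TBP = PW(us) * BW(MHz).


TBP = 19.1 * 154 = 2941.4

2941.4


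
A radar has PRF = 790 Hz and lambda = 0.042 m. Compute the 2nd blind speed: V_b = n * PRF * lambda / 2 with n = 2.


V_blind = 2 * 790 * 0.042 / 2 = 33.2 m/s

33.2 m/s


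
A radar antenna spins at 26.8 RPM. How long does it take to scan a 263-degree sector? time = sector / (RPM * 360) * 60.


t = 263 / (26.8 * 360) * 60 = 1.64 s

1.64 s


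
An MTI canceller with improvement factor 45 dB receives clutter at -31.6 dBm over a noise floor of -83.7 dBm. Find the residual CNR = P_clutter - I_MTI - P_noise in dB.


CNR = -31.6 - 45 - (-83.7) = 7.1 dB

7.1 dB


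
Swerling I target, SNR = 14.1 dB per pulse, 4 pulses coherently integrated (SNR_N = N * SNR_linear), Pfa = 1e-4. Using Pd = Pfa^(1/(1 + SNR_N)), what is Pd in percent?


SNR_lin = 10^(14.1/10) = 25.70396
SNR_N = 4 * 25.70396 = 102.81584
1/(1 + SNR_N) = 1/103.81584 = 0.0096324
Pd = (1e-4)^0.0096324 = 0.9151
Pd = 91.5%

91.5%


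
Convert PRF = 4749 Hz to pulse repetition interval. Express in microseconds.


PRI = 1/4749 = 0.0002105706 s = 210.6 us

210.6 us


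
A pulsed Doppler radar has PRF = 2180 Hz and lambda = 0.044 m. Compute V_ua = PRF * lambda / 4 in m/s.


V_ua = 2180 * 0.044 / 4 = 24.0 m/s

24.0 m/s


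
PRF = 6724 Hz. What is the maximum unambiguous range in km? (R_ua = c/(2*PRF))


R_ua = 3e8 / (2 * 6724) = 22308.1 m = 22.3 km

22.3 km


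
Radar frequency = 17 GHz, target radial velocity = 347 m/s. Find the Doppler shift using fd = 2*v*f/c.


fd = 2 * 347 * 17000000000.0 / 3e8 = 39326.7 Hz

39326.7 Hz


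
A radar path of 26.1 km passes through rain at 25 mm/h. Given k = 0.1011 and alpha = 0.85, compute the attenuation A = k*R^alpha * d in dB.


gamma = 0.1011 * 25^0.85 = 1.559553 dB/km
A = 1.559553 * 26.1 = 40.7 dB

40.7 dB


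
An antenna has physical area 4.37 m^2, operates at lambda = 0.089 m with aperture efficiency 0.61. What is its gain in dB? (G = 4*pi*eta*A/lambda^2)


G_linear = 4*pi*0.61*4.37/0.089^2 = 4229.03
G_dB = 10*log10(4229.03) = 36.3 dB

36.3 dB


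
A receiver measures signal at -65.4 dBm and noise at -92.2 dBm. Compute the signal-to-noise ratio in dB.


SNR = -65.4 - (-92.2) = 26.8 dB

26.8 dB


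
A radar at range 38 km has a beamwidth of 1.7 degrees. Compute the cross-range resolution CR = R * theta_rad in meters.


BW_rad = 0.029670597
CR = 38000 * 0.029670597 = 1127.5 m

1127.5 m


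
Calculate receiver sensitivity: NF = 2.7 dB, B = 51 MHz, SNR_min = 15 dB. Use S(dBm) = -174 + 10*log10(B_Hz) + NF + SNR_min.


10*log10(51000000.0) = 77.08
S = -174 + 77.08 + 2.7 + 15 = -79.2 dBm

-79.2 dBm


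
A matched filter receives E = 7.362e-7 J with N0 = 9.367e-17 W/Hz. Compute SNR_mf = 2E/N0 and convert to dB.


SNR_lin = 2 * 7.362e-7 / 9.367e-17 = 1.572e10
SNR_dB = 10*log10(1.572e10) = 102.0 dB

102.0 dB
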